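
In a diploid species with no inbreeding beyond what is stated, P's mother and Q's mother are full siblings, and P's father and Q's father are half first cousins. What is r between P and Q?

0.140625

Wright's path rule: contributions from independent ancestry routes add.
P and Q are related in two ways: first cousins through their mothers (r = 1/8) and half second cousins through their fathers (r = 1/64).
r = 1/8 + 1/64 = 0.140625.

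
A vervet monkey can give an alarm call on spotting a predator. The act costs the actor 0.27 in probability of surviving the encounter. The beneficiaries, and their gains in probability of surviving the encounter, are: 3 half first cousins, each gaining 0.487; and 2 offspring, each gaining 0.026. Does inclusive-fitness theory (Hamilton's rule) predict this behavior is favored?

Hamilton's rule: the trait is favored when the sum of r·B over every recipient exceeds the actor's cost C.
r to a half first cousin = 0.0625 (half first cousins share one grandparent — one path of length 4: r = (1/2)^4 = 1/16).
r to an offspring = 1/2 (one parent–offspring link: r = (1/2)^1 = 1/2).
Summing one r·B term per recipient: 3·0.0625·0.487 + 2·0.5·0.026 = 0.1173125.
0.1173125 < 0.27: the indirect benefit is less than the cost.

No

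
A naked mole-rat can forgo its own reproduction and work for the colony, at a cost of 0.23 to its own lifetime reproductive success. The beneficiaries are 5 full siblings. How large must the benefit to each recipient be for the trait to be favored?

0.092

r to a full sibling = 0.5 (full sibs share both parents — two paths of length 2: r = 2·(1/2)^2 = 1/2).
Hamilton's rule with n recipients of equal r: n·r·B > C, so B > C/(n·r) = 0.23/(5·0.5) = 0.092.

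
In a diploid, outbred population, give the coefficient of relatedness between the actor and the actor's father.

Each parent–offspring link contributes a factor of 1/2, and independent paths through distinct common ancestors add.
One parent–offspring link: r = (1/2)^1 = 1/2.

0.5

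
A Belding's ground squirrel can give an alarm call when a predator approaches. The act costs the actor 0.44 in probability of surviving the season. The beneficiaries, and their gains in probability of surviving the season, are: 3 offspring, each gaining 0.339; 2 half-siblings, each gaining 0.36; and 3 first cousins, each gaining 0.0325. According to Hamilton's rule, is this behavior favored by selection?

Hamilton's rule: the trait is favored when the sum of r·B over every recipient exceeds the actor's cost C.
r to an offspring = 1/2 (one parent–offspring link: r = (1/2)^1 = 1/2).
r to a half-sibling = 0.25 (half-sibs share one parent — one path of length 2: r = (1/2)^2 = 1/4).
r to a first cousin = 0.125 (first cousins share one grandparent pair — two paths of length 4: r = 2·(1/2)^4 = 1/8).
Summing one r·B term per recipient: 3·0.5·0.339 + 2·0.25·0.36 + 3·0.125·0.0325 = 0.7006875.
0.7006875 > 0.44: the indirect benefit exceeds the cost.

Yes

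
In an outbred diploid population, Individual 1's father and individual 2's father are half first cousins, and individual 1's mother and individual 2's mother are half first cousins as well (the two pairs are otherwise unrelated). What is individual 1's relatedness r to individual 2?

With two independent routes of shared ancestry, r is the sum of the two contributions.
Individual 1 and individual 2 are related in two ways: half second cousins through their fathers (r = 1/64) and half second cousins through their mothers (r = 1/64).
r = 1/64 + 1/64 = 1/32 = 0.03125.

0.03125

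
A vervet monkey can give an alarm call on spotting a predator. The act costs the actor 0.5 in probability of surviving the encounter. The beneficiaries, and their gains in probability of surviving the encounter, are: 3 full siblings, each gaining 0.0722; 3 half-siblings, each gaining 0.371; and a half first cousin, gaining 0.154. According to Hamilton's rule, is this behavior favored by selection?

No

Hamilton's rule: the trait is favored when the sum of r·B over every recipient exceeds the actor's cost C.
r to a full sibling = 1/2 (full sibs share both parents — two paths of length 2: r = 2·(1/2)^2 = 1/2).
r to a half-sibling = 1/4 (half-sibs share one parent — one path of length 2: r = (1/2)^2 = 1/4).
r to a half first cousin = 0.0625 (half first cousins share one grandparent — one path of length 4: r = (1/2)^4 = 1/16).
Summing one r·B term per recipient: 3·0.5·0.0722 + 3·0.25·0.371 + 1·0.0625·0.154 = 0.396175.
0.396175 < 0.5: the indirect benefit is less than the cost.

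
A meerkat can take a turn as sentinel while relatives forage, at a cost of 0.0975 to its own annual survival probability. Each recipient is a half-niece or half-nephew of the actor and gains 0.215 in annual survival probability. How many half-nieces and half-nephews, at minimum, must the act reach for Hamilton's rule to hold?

4

r to a half-niece or half-nephew = 1/8 (half-aunt/uncle↔niece/nephew: one path of length 3: r = (1/2)^3 = 1/8).
Hamilton's rule: n·r·B > C  ⇒  n > C/(r·B) = 0.0975/(0.125·0.215) = 3.628.
The smallest integer exceeding 3.628 is 4.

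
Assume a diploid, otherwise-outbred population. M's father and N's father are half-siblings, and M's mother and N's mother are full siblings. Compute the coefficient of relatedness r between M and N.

Independent pedigree routes through distinct common ancestors add.
M and N are related in two ways: half first cousins through their fathers (r = 1/16) and first cousins through their mothers (r = 1/8).
r = 1/16 + 1/8 = 0.1875.

0.1875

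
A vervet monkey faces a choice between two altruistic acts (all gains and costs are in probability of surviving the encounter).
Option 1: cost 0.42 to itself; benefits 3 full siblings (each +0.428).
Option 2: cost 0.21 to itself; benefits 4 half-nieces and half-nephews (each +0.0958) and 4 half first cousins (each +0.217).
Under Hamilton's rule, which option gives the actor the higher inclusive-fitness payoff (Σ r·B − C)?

Option 1: r to a full sibling = 0.5.
Option 1: Σ r·B − C = (3·0.5·0.428) − 0.42 = 0.222.
Option 2: r to a half-niece or half-nephew = 0.125.
Option 2: r to a half first cousin = 0.0625.
Option 2: Σ r·B − C = (4·0.125·0.0958 + 4·0.0625·0.217) − 0.21 = -0.10785.
Option 1 has the higher net inclusive-fitness payoff.

Option 1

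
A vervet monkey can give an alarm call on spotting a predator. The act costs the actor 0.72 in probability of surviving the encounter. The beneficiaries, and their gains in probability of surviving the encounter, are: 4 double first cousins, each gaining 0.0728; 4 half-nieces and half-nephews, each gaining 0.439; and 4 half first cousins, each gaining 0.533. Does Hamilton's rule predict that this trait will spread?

Hamilton's rule: the trait is favored when the sum of r·B over every recipient exceeds the actor's cost C.
r to a double first cousin = 0.25 (double first cousins share both grandparent pairs — four paths of length 4: r = 4·(1/2)^4 = 1/4).
r to a half-niece or half-nephew = 0.125 (half-aunt/uncle↔niece/nephew: one path of length 3: r = (1/2)^3 = 1/8).
r to a half first cousin = 1/16 (half first cousins share one grandparent — one path of length 4: r = (1/2)^4 = 1/16).
Summing one r·B term per recipient: 4·0.25·0.0728 + 4·0.125·0.439 + 4·0.0625·0.533 = 0.42555.
0.42555 < 0.72: the indirect benefit is less than the cost.

No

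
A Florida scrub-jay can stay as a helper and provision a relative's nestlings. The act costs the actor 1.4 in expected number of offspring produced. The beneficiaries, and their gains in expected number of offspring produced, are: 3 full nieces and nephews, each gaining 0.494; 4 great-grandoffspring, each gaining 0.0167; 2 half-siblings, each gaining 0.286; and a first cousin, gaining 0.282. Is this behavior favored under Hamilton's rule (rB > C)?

Hamilton's rule: the trait is favored when the sum of r·B over every recipient exceeds the actor's cost C.
r to a full niece or nephew = 1/4 (full aunt/uncle↔niece/nephew: two paths of length 3 through the shared grandparent pair: r = 2·(1/2)^3 = 1/4).
r to a great-grandoffspring = 1/8 (three parent–offspring links: r = (1/2)^3 = 1/8).
r to a half-sibling = 1/4 (half-sibs share one parent — one path of length 2: r = (1/2)^2 = 1/4).
r to a first cousin = 1/8 (first cousins share one grandparent pair — two paths of length 4: r = 2·(1/2)^4 = 1/8).
Summing one r·B term per recipient: 3·0.25·0.494 + 4·0.125·0.0167 + 2·0.25·0.286 + 1·0.125·0.282 = 0.5571.
0.5571 < 1.4: the indirect benefit is less than the cost.

No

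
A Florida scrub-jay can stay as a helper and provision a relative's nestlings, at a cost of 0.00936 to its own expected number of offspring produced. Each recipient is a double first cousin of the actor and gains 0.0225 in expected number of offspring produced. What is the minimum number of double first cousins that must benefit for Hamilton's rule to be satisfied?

r to a double first cousin = 0.25 (double first cousins share both grandparent pairs — four paths of length 4: r = 4·(1/2)^4 = 1/4).
Hamilton's rule: n·r·B > C  ⇒  n > C/(r·B) = 0.00936/(0.25·0.0225) = 1.664.
The smallest integer exceeding 1.664 is 2.

2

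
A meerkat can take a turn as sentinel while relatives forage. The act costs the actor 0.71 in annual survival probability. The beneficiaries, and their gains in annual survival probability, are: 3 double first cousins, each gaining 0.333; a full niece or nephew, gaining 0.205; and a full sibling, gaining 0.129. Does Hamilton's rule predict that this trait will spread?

No

Hamilton's rule: the trait is favored when the sum of r·B over every recipient exceeds the actor's cost C.
r to a double first cousin = 1/4 (double first cousins share both grandparent pairs — four paths of length 4: r = 4·(1/2)^4 = 1/4).
r to a full niece or nephew = 1/4 (full aunt/uncle↔niece/nephew: two paths of length 3 through the shared grandparent pair: r = 2·(1/2)^3 = 1/4).
r to a full sibling = 1/2 (full sibs share both parents — two paths of length 2: r = 2·(1/2)^2 = 1/2).
Summing one r·B term per recipient: 3·0.25·0.333 + 1·0.25·0.205 + 1·0.5·0.129 = 0.3655.
0.3655 < 0.71: the indirect benefit is less than the cost.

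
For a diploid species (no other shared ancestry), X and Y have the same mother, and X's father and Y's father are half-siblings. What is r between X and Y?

0.3125

Wright's path rule: contributions from independent ancestry routes add.
X and Y are related in two ways: half-sibs through their shared mother (r = 1/4) and half first cousins through their fathers (r = 1/16).
r = 1/4 + 1/16 = 5/16 = 0.3125.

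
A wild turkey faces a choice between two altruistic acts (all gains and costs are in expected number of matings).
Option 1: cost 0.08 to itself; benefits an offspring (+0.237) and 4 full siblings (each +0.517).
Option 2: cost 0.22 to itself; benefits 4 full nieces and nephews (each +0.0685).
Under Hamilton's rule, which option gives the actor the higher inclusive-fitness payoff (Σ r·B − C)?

Option 1

Option 1: r to an offspring = 0.5.
Option 1: r to a full sibling = 0.5.
Option 1: Σ r·B − C = (1·0.5·0.237 + 4·0.5·0.517) − 0.08 = 1.0725.
Option 2: r to a full niece or nephew = 0.25.
Option 2: Σ r·B − C = (4·0.25·0.0685) − 0.22 = -0.1515.
Option 1 has the higher net inclusive-fitness payoff.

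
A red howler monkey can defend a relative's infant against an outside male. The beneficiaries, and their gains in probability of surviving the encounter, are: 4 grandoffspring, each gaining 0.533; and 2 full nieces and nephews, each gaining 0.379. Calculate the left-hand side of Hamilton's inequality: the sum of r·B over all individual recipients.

0.7225

r to a grandoffspring = 1/4 (two parent–offspring links: r = (1/2)^2 = 1/4).
r to a full niece or nephew = 0.25 (full aunt/uncle↔niece/nephew: two paths of length 3 through the shared grandparent pair: r = 2·(1/2)^3 = 1/4).
Summing one r·B term per recipient: 4·0.25·0.533 + 2·0.25·0.379 = 0.7225.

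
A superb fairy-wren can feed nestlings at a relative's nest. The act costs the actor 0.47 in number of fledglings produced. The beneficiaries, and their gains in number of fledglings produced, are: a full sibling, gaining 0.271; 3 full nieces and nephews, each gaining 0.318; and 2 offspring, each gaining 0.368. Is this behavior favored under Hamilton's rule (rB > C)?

Yes

Hamilton's rule: the trait is favored when the sum of r·B over every recipient exceeds the actor's cost C.
r to a full sibling = 0.5 (full sibs share both parents — two paths of length 2: r = 2·(1/2)^2 = 1/2).
r to a full niece or nephew = 0.25 (full aunt/uncle↔niece/nephew: two paths of length 3 through the shared grandparent pair: r = 2·(1/2)^3 = 1/4).
r to an offspring = 0.5 (one parent–offspring link: r = (1/2)^1 = 1/2).
Summing one r·B term per recipient: 1·0.5·0.271 + 3·0.25·0.318 + 2·0.5·0.368 = 0.742.
0.742 > 0.47: the indirect benefit exceeds the cost.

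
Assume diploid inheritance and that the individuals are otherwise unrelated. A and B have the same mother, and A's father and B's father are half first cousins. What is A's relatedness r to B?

0.265625

With two independent routes of shared ancestry, r is the sum of the two contributions.
A and B are related in two ways: half-sibs through their shared mother (r = 1/4) and half second cousins through their fathers (r = 1/64).
r = 1/4 + 1/64 = 0.265625.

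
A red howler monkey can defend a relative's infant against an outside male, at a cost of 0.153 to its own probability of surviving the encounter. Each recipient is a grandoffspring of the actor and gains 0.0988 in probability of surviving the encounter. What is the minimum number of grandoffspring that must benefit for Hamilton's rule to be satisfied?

7

r to a grandoffspring = 1/4 (two parent–offspring links: r = (1/2)^2 = 1/4).
Hamilton's rule: n·r·B > C  ⇒  n > C/(r·B) = 0.153/(0.25·0.0988) = 6.194.
The smallest integer exceeding 6.194 is 7.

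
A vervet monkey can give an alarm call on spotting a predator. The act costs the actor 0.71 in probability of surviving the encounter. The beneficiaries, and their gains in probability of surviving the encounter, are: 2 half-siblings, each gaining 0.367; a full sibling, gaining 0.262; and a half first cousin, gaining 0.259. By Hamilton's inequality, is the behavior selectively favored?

No

Hamilton's rule: the trait is favored when the sum of r·B over every recipient exceeds the actor's cost C.
r to a half-sibling = 1/4 (half-sibs share one parent — one path of length 2: r = (1/2)^2 = 1/4).
r to a full sibling = 1/2 (full sibs share both parents — two paths of length 2: r = 2·(1/2)^2 = 1/2).
r to a half first cousin = 0.0625 (half first cousins share one grandparent — one path of length 4: r = (1/2)^4 = 1/16).
Summing one r·B term per recipient: 2·0.25·0.367 + 1·0.5·0.262 + 1·0.0625·0.259 = 0.3306875.
0.3306875 < 0.71: the indirect benefit is less than the cost.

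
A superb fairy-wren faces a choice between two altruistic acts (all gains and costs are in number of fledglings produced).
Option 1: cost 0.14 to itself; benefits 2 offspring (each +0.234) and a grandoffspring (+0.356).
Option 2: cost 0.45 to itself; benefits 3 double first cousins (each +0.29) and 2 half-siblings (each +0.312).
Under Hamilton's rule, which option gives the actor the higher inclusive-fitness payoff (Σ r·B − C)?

Option 1

Option 1: r to an offspring = 0.5.
Option 1: r to a grandoffspring = 0.25.
Option 1: Σ r·B − C = (2·0.5·0.234 + 1·0.25·0.356) − 0.14 = 0.183.
Option 2: r to a double first cousin = 0.25.
Option 2: r to a half-sibling = 0.25.
Option 2: Σ r·B − C = (3·0.25·0.29 + 2·0.25·0.312) − 0.45 = -0.0765.
Option 1 has the higher net inclusive-fitness payoff.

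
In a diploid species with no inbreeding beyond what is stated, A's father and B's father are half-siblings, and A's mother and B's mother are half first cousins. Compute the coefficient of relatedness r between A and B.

With two independent routes of shared ancestry, r is the sum of the two contributions.
A and B are related in two ways: half first cousins through their fathers (r = 1/16) and half second cousins through their mothers (r = 1/64).
r = 1/16 + 1/64 = 0.078125.

0.078125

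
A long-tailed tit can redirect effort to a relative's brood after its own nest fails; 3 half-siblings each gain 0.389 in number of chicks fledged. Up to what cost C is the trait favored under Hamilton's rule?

r to a half-sibling = 0.25 (half-sibs share one parent — one path of length 2: r = (1/2)^2 = 1/4).
Hamilton's rule: n·r·B > C, so the trait is favored while C < n·r·B = 3·0.25·0.389 = 0.29175.

0.29175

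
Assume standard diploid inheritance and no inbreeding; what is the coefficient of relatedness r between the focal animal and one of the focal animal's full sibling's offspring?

Each parent–offspring link contributes a factor of 1/2, and independent paths through distinct common ancestors add.
Full aunt/uncle↔niece/nephew: two paths of length 3 through the shared grandparent pair: r = 2·(1/2)^3 = 1/4.

0.25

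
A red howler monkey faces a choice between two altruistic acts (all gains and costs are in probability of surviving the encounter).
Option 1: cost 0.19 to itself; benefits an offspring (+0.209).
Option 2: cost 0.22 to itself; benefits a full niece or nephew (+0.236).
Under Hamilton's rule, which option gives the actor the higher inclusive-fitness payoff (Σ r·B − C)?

Option 1

Option 1: r to an offspring = 0.5.
Option 1: Σ r·B − C = (1·0.5·0.209) − 0.19 = -0.0855.
Option 2: r to a full niece or nephew = 0.25.
Option 2: Σ r·B − C = (1·0.25·0.236) − 0.22 = -0.161.
Option 1 has the higher net inclusive-fitness payoff.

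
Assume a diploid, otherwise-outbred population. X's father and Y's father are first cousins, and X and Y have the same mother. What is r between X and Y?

Relatedness sums over independent paths through distinct common ancestors.
X and Y are related in two ways: second cousins through their fathers (r = 1/32) and half-sibs through their shared mother (r = 1/4).
r = 1/32 + 1/4 = 0.28125.

0.28125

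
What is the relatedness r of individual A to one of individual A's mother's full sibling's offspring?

0.125

Each parent–offspring link contributes a factor of 1/2, and independent paths through distinct common ancestors add.
First cousins share one grandparent pair — two paths of length 4: r = 2·(1/2)^4 = 1/8.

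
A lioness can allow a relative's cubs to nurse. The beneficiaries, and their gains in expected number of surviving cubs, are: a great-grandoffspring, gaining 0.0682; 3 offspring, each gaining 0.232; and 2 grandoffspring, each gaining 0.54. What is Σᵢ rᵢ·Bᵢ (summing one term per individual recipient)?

r to a great-grandoffspring = 0.125 (three parent–offspring links: r = (1/2)^3 = 1/8).
r to an offspring = 0.5 (one parent–offspring link: r = (1/2)^1 = 1/2).
r to a grandoffspring = 1/4 (two parent–offspring links: r = (1/2)^2 = 1/4).
Summing one r·B term per recipient: 1·0.125·0.0682 + 3·0.5·0.232 + 2·0.25·0.54 = 0.626525.

0.626525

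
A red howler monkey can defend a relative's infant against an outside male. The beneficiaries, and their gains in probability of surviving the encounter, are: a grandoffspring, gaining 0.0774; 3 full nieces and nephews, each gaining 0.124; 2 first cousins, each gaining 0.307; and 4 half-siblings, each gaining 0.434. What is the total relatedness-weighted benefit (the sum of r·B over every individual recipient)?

0.6231

r to a grandoffspring = 0.25 (two parent–offspring links: r = (1/2)^2 = 1/4).
r to a full niece or nephew = 1/4 (full aunt/uncle↔niece/nephew: two paths of length 3 through the shared grandparent pair: r = 2·(1/2)^3 = 1/4).
r to a first cousin = 0.125 (first cousins share one grandparent pair — two paths of length 4: r = 2·(1/2)^4 = 1/8).
r to a half-sibling = 0.25 (half-sibs share one parent — one path of length 2: r = (1/2)^2 = 1/4).
Summing one r·B term per recipient: 1·0.25·0.0774 + 3·0.25·0.124 + 2·0.125·0.307 + 4·0.25·0.434 = 0.6231.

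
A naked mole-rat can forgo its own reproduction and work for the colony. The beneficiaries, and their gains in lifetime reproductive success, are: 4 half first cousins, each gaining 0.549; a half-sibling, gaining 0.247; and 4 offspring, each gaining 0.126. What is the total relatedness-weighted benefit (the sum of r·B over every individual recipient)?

r to a half first cousin = 1/16 (half first cousins share one grandparent — one path of length 4: r = (1/2)^4 = 1/16).
r to a half-sibling = 0.25 (half-sibs share one parent — one path of length 2: r = (1/2)^2 = 1/4).
r to an offspring = 0.5 (one parent–offspring link: r = (1/2)^1 = 1/2).
Summing one r·B term per recipient: 4·0.0625·0.549 + 1·0.25·0.247 + 4·0.5·0.126 = 0.451.

0.451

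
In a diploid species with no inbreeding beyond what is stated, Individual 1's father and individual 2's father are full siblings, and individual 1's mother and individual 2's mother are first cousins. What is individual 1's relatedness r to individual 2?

0.15625

Relatedness sums over independent paths through distinct common ancestors.
Individual 1 and individual 2 are related in two ways: first cousins through their fathers (r = 1/8) and second cousins through their mothers (r = 1/32).
r = 1/8 + 1/32 = 0.15625.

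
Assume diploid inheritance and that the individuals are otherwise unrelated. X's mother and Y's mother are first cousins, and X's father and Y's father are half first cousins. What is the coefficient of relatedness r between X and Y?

0.046875

Wright's path rule: contributions from independent ancestry routes add.
X and Y are related in two ways: second cousins through their mothers (r = 1/32) and half second cousins through their fathers (r = 1/64).
r = 1/32 + 1/64 = 0.046875.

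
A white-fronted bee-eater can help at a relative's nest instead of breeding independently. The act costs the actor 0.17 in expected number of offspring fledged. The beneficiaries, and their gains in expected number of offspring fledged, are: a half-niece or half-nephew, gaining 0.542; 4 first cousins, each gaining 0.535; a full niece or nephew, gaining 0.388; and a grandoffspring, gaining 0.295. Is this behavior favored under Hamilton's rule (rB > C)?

Hamilton's rule: the trait is favored when the sum of r·B over every recipient exceeds the actor's cost C.
r to a half-niece or half-nephew = 1/8 (half-aunt/uncle↔niece/nephew: one path of length 3: r = (1/2)^3 = 1/8).
r to a first cousin = 0.125 (first cousins share one grandparent pair — two paths of length 4: r = 2·(1/2)^4 = 1/8).
r to a full niece or nephew = 0.25 (full aunt/uncle↔niece/nephew: two paths of length 3 through the shared grandparent pair: r = 2·(1/2)^3 = 1/4).
r to a grandoffspring = 0.25 (two parent–offspring links: r = (1/2)^2 = 1/4).
Summing one r·B term per recipient: 1·0.125·0.542 + 4·0.125·0.535 + 1·0.25·0.388 + 1·0.25·0.295 = 0.506.
0.506 > 0.17: the indirect benefit exceeds the cost.

Yes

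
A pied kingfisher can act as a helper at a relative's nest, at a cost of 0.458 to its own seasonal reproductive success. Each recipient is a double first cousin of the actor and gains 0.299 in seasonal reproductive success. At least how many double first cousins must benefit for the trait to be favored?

7

r to a double first cousin = 0.25 (double first cousins share both grandparent pairs — four paths of length 4: r = 4·(1/2)^4 = 1/4).
Hamilton's rule: n·r·B > C  ⇒  n > C/(r·B) = 0.458/(0.25·0.299) = 6.127.
The smallest integer exceeding 6.127 is 7.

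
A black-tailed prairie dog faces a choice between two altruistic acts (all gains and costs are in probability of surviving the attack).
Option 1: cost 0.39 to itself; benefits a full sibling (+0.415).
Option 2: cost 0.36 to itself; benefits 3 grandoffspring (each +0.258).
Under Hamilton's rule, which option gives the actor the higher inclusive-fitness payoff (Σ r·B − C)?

Option 2

Option 1: r to a full sibling = 0.5.
Option 1: Σ r·B − C = (1·0.5·0.415) − 0.39 = -0.1825.
Option 2: r to a grandoffspring = 0.25.
Option 2: Σ r·B − C = (3·0.25·0.258) − 0.36 = -0.1665.
Option 2 has the higher net inclusive-fitness payoff.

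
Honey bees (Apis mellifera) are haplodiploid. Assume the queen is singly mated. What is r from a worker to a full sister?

0.75

Haplodiploid full sisters inherit their father's entire haploid genome identically (contributing 1/2) and on average half of their mother's contribution (1/2 · 1/2 = 1/4); r = 1/2 + 1/4 = 3/4.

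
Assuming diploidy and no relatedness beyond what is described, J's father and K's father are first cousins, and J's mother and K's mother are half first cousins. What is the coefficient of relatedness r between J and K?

0.046875

Independent pedigree routes through distinct common ancestors add.
J and K are related in two ways: second cousins through their fathers (r = 1/32) and half second cousins through their mothers (r = 1/64).
r = 1/32 + 1/64 = 0.046875.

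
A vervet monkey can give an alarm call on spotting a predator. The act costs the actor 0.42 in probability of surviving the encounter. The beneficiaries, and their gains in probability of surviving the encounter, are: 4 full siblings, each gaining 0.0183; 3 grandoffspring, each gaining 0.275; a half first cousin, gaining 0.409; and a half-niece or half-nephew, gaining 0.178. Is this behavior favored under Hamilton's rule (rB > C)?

No

Hamilton's rule: the trait is favored when the sum of r·B over every recipient exceeds the actor's cost C.
r to a full sibling = 0.5 (full sibs share both parents — two paths of length 2: r = 2·(1/2)^2 = 1/2).
r to a grandoffspring = 1/4 (two parent–offspring links: r = (1/2)^2 = 1/4).
r to a half first cousin = 1/16 (half first cousins share one grandparent — one path of length 4: r = (1/2)^4 = 1/16).
r to a half-niece or half-nephew = 1/8 (half-aunt/uncle↔niece/nephew: one path of length 3: r = (1/2)^3 = 1/8).
Summing one r·B term per recipient: 4·0.5·0.0183 + 3·0.25·0.275 + 1·0.0625·0.409 + 1·0.125·0.178 = 0.2906625.
0.2906625 < 0.42: the indirect benefit is less than the cost.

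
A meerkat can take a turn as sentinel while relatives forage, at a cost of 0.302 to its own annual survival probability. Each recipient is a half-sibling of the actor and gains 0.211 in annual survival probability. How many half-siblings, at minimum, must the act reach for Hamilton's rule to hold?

r to a half-sibling = 0.25 (half-sibs share one parent — one path of length 2: r = (1/2)^2 = 1/4).
Hamilton's rule: n·r·B > C  ⇒  n > C/(r·B) = 0.302/(0.25·0.211) = 5.725.
The smallest integer exceeding 5.725 is 6.

6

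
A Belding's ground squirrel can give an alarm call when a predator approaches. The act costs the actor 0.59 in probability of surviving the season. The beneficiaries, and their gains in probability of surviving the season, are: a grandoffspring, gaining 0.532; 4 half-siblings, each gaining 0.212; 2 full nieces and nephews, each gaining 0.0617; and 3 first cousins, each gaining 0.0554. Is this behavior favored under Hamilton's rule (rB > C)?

No

Hamilton's rule: the trait is favored when the sum of r·B over every recipient exceeds the actor's cost C.
r to a grandoffspring = 0.25 (two parent–offspring links: r = (1/2)^2 = 1/4).
r to a half-sibling = 0.25 (half-sibs share one parent — one path of length 2: r = (1/2)^2 = 1/4).
r to a full niece or nephew = 0.25 (full aunt/uncle↔niece/nephew: two paths of length 3 through the shared grandparent pair: r = 2·(1/2)^3 = 1/4).
r to a first cousin = 0.125 (first cousins share one grandparent pair — two paths of length 4: r = 2·(1/2)^4 = 1/8).
Summing one r·B term per recipient: 1·0.25·0.532 + 4·0.25·0.212 + 2·0.25·0.0617 + 3·0.125·0.0554 = 0.396625.
0.396625 < 0.59: the indirect benefit is less than the cost.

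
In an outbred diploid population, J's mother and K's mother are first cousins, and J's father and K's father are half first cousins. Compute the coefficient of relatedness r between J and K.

0.046875

Independent pedigree routes through distinct common ancestors add.
J and K are related in two ways: second cousins through their mothers (r = 1/32) and half second cousins through their fathers (r = 1/64).
r = 1/32 + 1/64 = 0.046875.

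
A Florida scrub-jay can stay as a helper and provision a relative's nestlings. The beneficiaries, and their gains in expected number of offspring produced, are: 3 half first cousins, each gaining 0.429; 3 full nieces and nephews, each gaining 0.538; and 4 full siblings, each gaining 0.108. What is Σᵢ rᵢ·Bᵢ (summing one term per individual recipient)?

0.6999375

r to a half first cousin = 1/16 (half first cousins share one grandparent — one path of length 4: r = (1/2)^4 = 1/16).
r to a full niece or nephew = 1/4 (full aunt/uncle↔niece/nephew: two paths of length 3 through the shared grandparent pair: r = 2·(1/2)^3 = 1/4).
r to a full sibling = 0.5 (full sibs share both parents — two paths of length 2: r = 2·(1/2)^2 = 1/2).
Summing one r·B term per recipient: 3·0.0625·0.429 + 3·0.25·0.538 + 4·0.5·0.108 = 0.6999375.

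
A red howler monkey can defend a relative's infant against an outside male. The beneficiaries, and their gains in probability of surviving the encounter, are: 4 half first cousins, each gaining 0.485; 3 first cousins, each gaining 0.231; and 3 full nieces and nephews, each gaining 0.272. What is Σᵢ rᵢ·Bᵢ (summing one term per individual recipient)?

0.411875

r to a half first cousin = 0.0625 (half first cousins share one grandparent — one path of length 4: r = (1/2)^4 = 1/16).
r to a first cousin = 0.125 (first cousins share one grandparent pair — two paths of length 4: r = 2·(1/2)^4 = 1/8).
r to a full niece or nephew = 0.25 (full aunt/uncle↔niece/nephew: two paths of length 3 through the shared grandparent pair: r = 2·(1/2)^3 = 1/4).
Summing one r·B term per recipient: 4·0.0625·0.485 + 3·0.125·0.231 + 3·0.25·0.272 = 0.411875.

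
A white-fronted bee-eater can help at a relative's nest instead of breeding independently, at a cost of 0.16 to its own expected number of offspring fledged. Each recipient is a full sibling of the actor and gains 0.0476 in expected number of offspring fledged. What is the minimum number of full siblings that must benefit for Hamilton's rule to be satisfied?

7

r to a full sibling = 1/2 (full sibs share both parents — two paths of length 2: r = 2·(1/2)^2 = 1/2).
Hamilton's rule: n·r·B > C  ⇒  n > C/(r·B) = 0.16/(0.5·0.0476) = 6.723.
The smallest integer exceeding 6.723 is 7.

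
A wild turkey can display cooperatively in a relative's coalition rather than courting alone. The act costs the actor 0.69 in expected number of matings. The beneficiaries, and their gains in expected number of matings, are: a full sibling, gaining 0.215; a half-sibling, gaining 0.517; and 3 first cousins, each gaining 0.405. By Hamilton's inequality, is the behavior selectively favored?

No

Hamilton's rule: the trait is favored when the sum of r·B over every recipient exceeds the actor's cost C.
r to a full sibling = 0.5 (full sibs share both parents — two paths of length 2: r = 2·(1/2)^2 = 1/2).
r to a half-sibling = 0.25 (half-sibs share one parent — one path of length 2: r = (1/2)^2 = 1/4).
r to a first cousin = 0.125 (first cousins share one grandparent pair — two paths of length 4: r = 2·(1/2)^4 = 1/8).
Summing one r·B term per recipient: 1·0.5·0.215 + 1·0.25·0.517 + 3·0.125·0.405 = 0.388625.
0.388625 < 0.69: the indirect benefit is less than the cost.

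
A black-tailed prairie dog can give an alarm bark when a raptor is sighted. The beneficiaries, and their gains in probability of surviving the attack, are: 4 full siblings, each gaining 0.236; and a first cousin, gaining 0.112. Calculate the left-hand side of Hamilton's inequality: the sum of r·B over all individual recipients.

0.486

r to a full sibling = 1/2 (full sibs share both parents — two paths of length 2: r = 2·(1/2)^2 = 1/2).
r to a first cousin = 0.125 (first cousins share one grandparent pair — two paths of length 4: r = 2·(1/2)^4 = 1/8).
Summing one r·B term per recipient: 4·0.5·0.236 + 1·0.125·0.112 = 0.486.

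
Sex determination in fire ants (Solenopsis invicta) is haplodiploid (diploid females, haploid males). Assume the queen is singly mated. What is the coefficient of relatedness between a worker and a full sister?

0.75

Haplodiploid full sisters inherit their father's entire haploid genome identically (contributing 1/2) and on average half of their mother's contribution (1/2 · 1/2 = 1/4); r = 1/2 + 1/4 = 3/4.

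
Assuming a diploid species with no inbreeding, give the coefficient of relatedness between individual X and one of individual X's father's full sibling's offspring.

Each parent–offspring link contributes a factor of 1/2, and independent paths through distinct common ancestors add.
First cousins share one grandparent pair — two paths of length 4: r = 2·(1/2)^4 = 1/8.

0.125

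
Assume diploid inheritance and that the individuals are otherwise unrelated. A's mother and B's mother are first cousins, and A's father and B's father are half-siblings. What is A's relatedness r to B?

0.09375

Wright's path rule: contributions from independent ancestry routes add.
A and B are related in two ways: second cousins through their mothers (r = 1/32) and half first cousins through their fathers (r = 1/16).
r = 1/32 + 1/16 = 0.09375.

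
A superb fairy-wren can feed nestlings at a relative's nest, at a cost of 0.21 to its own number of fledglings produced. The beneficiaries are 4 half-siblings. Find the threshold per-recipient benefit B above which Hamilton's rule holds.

r to a half-sibling = 0.25 (half-sibs share one parent — one path of length 2: r = (1/2)^2 = 1/4).
Hamilton's rule with n recipients of equal r: n·r·B > C, so B > C/(n·r) = 0.21/(4·0.25) = 0.21.

0.21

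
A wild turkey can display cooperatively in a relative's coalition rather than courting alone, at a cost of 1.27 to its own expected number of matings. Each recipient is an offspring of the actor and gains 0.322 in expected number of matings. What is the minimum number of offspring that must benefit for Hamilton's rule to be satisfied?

r to an offspring = 0.5 (one parent–offspring link: r = (1/2)^1 = 1/2).
Hamilton's rule: n·r·B > C  ⇒  n > C/(r·B) = 1.27/(0.5·0.322) = 7.888.
The smallest integer exceeding 7.888 is 8.

8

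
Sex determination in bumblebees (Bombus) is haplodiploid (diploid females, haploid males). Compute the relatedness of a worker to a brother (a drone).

0.25

Her haploid brother carries none of their father's genes and a random half of their mother's genome; that half matches the maternal half of her own genome with probability 1/2: r = 1/2 · 1/2 = 1/4.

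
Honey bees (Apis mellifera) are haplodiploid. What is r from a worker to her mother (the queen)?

0.5

One meiotic link between diploid queen and diploid daughter: r = 1/2.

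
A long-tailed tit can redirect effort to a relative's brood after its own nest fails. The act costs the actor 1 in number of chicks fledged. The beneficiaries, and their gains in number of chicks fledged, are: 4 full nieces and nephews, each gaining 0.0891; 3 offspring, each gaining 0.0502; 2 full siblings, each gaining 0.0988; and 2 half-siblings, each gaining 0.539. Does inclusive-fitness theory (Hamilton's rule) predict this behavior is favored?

No

Hamilton's rule: the trait is favored when the sum of r·B over every recipient exceeds the actor's cost C.
r to a full niece or nephew = 1/4 (full aunt/uncle↔niece/nephew: two paths of length 3 through the shared grandparent pair: r = 2·(1/2)^3 = 1/4).
r to an offspring = 1/2 (one parent–offspring link: r = (1/2)^1 = 1/2).
r to a full sibling = 1/2 (full sibs share both parents — two paths of length 2: r = 2·(1/2)^2 = 1/2).
r to a half-sibling = 1/4 (half-sibs share one parent — one path of length 2: r = (1/2)^2 = 1/4).
Summing one r·B term per recipient: 4·0.25·0.0891 + 3·0.5·0.0502 + 2·0.5·0.0988 + 2·0.25·0.539 = 0.5327.
0.5327 < 1: the indirect benefit is less than the cost.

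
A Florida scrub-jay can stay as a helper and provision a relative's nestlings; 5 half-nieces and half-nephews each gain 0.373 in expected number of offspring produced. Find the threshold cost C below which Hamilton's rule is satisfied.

0.233125

r to a half-niece or half-nephew = 0.125 (half-aunt/uncle↔niece/nephew: one path of length 3: r = (1/2)^3 = 1/8).
Hamilton's rule: n·r·B > C, so the trait is favored while C < n·r·B = 5·0.125·0.373 = 0.233125.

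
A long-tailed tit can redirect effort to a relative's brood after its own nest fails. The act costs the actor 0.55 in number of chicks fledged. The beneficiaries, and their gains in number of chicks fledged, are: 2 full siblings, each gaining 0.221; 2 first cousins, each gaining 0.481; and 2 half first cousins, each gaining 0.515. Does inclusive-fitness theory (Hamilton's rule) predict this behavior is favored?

Hamilton's rule: the trait is favored when the sum of r·B over every recipient exceeds the actor's cost C.
r to a full sibling = 1/2 (full sibs share both parents — two paths of length 2: r = 2·(1/2)^2 = 1/2).
r to a first cousin = 0.125 (first cousins share one grandparent pair — two paths of length 4: r = 2·(1/2)^4 = 1/8).
r to a half first cousin = 1/16 (half first cousins share one grandparent — one path of length 4: r = (1/2)^4 = 1/16).
Summing one r·B term per recipient: 2·0.5·0.221 + 2·0.125·0.481 + 2·0.0625·0.515 = 0.405625.
0.405625 < 0.55: the indirect benefit is less than the cost.

No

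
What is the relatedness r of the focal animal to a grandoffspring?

0.25

Two parent–offspring links: r = (1/2)^2 = 1/4.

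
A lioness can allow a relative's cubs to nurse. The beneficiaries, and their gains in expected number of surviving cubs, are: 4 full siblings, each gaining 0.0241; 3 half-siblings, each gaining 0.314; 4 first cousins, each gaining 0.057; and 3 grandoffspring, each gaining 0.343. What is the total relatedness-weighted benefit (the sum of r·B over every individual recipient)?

0.56945

r to a full sibling = 0.5 (full sibs share both parents — two paths of length 2: r = 2·(1/2)^2 = 1/2).
r to a half-sibling = 1/4 (half-sibs share one parent — one path of length 2: r = (1/2)^2 = 1/4).
r to a first cousin = 1/8 (first cousins share one grandparent pair — two paths of length 4: r = 2·(1/2)^4 = 1/8).
r to a grandoffspring = 0.25 (two parent–offspring links: r = (1/2)^2 = 1/4).
Summing one r·B term per recipient: 4·0.5·0.0241 + 3·0.25·0.314 + 4·0.125·0.057 + 3·0.25·0.343 = 0.56945.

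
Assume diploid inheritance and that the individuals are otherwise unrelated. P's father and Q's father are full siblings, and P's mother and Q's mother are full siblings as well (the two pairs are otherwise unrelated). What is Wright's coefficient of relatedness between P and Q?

0.25

With two independent routes of shared ancestry, r is the sum of the two contributions.
P and Q are related in two ways: first cousins through their fathers (r = 1/8) and first cousins through their mothers (r = 1/8) — i.e. double first cousins.
r = 1/8 + 1/8 = 0.25.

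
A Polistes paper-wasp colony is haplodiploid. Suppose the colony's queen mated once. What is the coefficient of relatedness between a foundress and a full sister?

Haplodiploid full sisters inherit their father's entire haploid genome identically (contributing 1/2) and on average half of their mother's contribution (1/2 · 1/2 = 1/4); r = 1/2 + 1/4 = 3/4.

0.75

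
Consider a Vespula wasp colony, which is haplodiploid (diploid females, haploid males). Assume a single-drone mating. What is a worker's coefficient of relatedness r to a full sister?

0.75

Haplodiploid full sisters inherit their father's entire haploid genome identically (contributing 1/2) and on average half of their mother's contribution (1/2 · 1/2 = 1/4); r = 1/2 + 1/4 = 3/4.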